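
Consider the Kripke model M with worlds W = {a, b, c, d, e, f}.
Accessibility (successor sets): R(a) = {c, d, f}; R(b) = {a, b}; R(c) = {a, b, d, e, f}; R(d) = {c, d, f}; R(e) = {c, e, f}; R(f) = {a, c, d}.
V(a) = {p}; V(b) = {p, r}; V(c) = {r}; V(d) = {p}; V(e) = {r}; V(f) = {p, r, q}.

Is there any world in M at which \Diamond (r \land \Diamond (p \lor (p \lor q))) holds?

Let φ = \Diamond (r \land \Diamond (p \lor (p \lor q))). Evaluate φ at each world:
  a (successors {c, d, f}): φ is true.
  b (successors {a, b}): φ is true.
  c (successors {a, b, d, e, f}): φ is true.
  d (successors {c, d, f}): φ is true.
  e (successors {c, e, f}): φ is true.
  f (successors {a, c, d}): φ is true.
Detail at a (witness):
  At a: \Diamond (r \land \Diamond (p \lor (p \lor q))) requires r \land \Diamond (p \lor (p \lor q)) at some successor in {c, d, f}.
    r \land \Diamond (p \lor (p \lor q)) holds at c, so \Diamond (r \land \Diamond (p \lor (p \lor q))) is true at a.
      At c: r is true, \Diamond (p \lor (p \lor q)) is true, so r \land \Diamond (p \lor (p \lor q)) is true.

Yes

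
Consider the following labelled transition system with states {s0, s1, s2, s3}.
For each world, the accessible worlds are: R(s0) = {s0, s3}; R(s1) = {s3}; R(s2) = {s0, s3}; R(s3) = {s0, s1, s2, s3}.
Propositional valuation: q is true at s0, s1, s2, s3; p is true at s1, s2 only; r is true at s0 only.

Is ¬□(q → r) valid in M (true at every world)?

Let φ = ¬□(q → r). Evaluate φ at each world:
  s0 (successors {s0, s3}): φ is true.
  s1 (successors {s3}): φ is true.
  s2 (successors {s0, s3}): φ is true.
  s3 (successors {s0, s1, s2, s3}): φ is true.
For instance, at s2:
  At s2: □(q → r) is false, so ¬□(q → r) is true.
    At s2: □(q → r) requires q → r at every successor {s0, s3}.
      q → r fails at s3, so □(q → r) is false at s2.

Yes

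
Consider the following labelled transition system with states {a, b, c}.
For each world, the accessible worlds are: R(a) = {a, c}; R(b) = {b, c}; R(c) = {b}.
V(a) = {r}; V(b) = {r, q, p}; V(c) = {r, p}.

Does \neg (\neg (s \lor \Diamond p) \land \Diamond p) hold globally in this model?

Yes

Recall that \Diamond ψ holds at a world iff ψ holds at some accessible world.
Let φ = \neg (\neg (s \lor \Diamond p) \land \Diamond p). Evaluate φ at each world:
  a (successors {a, c}): φ is true.
  b (successors {b, c}): φ is true.
  c (successors {b}): φ is true.
For instance, at b:
  At b: \neg (s \lor \Diamond p) \land \Diamond p is false, so \neg (\neg (s \lor \Diamond p) \land \Diamond p) is true.
    At b: \neg (s \lor \Diamond p) is false, \Diamond p is true, so \neg (s \lor \Diamond p) \land \Diamond p is false.
      At b: s \lor \Diamond p is true, so \neg (s \lor \Diamond p) is false.
      At b: \Diamond p requires p at some successor in {b, c}.
        p holds at b, so \Diamond p is true at b.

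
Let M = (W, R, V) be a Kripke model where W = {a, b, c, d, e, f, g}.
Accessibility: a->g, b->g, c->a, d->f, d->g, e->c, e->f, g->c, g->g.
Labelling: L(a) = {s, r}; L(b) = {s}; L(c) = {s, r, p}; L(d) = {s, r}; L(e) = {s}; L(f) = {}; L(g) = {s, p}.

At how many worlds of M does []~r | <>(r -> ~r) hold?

6

Recall that []ψ holds at a world iff ψ holds at every accessible world, and <>ψ holds iff ψ holds at some accessible world.
Let φ = []~r | <>(r -> ~r). Evaluate φ at each world:
  a (successors {g}): φ is true.
  b (successors {g}): φ is true.
  c (successors {a}): φ is false.
  d (successors {f, g}): φ is true.
  e (successors {c, f}): φ is true.
  f (successors ∅): φ is true.
  g (successors {c, g}): φ is true.
For instance, at c:
  At c: []~r is false, <>(r -> ~r) is false, so []~r | <>(r -> ~r) is false.
    At c: []~r requires ~r at every successor {a}.
      ~r fails at a, so []~r is false at c.
    At c: <>(r -> ~r) requires r -> ~r at some successor in {a}.
      At a: r -> ~r is false.
    So <>(r -> ~r) is false at c.
Satisfying worlds: {a, b, d, e, f, g}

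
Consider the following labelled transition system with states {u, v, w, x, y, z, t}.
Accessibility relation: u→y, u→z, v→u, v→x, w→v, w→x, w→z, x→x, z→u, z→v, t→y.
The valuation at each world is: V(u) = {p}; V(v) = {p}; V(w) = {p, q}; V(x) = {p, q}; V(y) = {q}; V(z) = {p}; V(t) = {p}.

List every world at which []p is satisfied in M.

Let φ = []p. Evaluate φ at each world:
  u (successors {y, z}): φ is false.
  v (successors {u, x}): φ is true.
  w (successors {v, x, z}): φ is true.
  x (successors {x}): φ is true.
  y (successors ∅): φ is true.
  z (successors {u, v}): φ is true.
  t (successors {y}): φ is false.
For instance, at z:
  At z: []p requires p at every successor {u, v}.
    At u: p is true.
    At v: p is true.
  So []p is true at z.
Satisfying worlds: {v, w, x, y, z}

v, w, x, y, z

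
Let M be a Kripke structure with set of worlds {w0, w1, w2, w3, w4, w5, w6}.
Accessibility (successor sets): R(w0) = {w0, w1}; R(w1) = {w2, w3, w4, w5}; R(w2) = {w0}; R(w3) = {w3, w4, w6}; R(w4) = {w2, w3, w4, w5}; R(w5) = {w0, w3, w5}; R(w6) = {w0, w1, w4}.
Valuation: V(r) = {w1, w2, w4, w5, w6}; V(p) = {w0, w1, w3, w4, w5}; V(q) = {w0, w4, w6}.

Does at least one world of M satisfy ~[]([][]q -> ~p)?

No

Let φ = ~[]([][]q -> ~p). Evaluate φ at each world:
  w0 (successors {w0, w1}): φ is false.
  w1 (successors {w2, w3, w4, w5}): φ is false.
  w2 (successors {w0}): φ is false.
  w3 (successors {w3, w4, w6}): φ is false.
  w4 (successors {w2, w3, w4, w5}): φ is false.
  w5 (successors {w0, w3, w5}): φ is false.
  w6 (successors {w0, w1, w4}): φ is false.
For instance, at w0:
  At w0: []([][]q -> ~p) is true, so ~[]([][]q -> ~p) is false.
    At w0: []([][]q -> ~p) requires [][]q -> ~p at every successor {w0, w1}.
      At w0: [][]q -> ~p is true.
      At w1: [][]q -> ~p is true.
    So []([][]q -> ~p) is true at w0.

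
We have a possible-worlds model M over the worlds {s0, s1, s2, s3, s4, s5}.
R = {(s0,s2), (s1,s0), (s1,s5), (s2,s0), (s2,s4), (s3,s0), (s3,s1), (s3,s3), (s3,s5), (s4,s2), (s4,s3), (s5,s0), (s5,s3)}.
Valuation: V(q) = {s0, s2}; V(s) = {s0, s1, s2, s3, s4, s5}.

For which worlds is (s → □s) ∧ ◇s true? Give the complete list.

s0, s1, s2, s3, s4, s5

Recall that □ψ holds at a world iff ψ holds at every accessible world, and ◇ψ holds iff ψ holds at some accessible world.
Let φ = (s → □s) ∧ ◇s. Evaluate φ at each world:
  s0 (successors {s2}): φ is true.
  s1 (successors {s0, s5}): φ is true.
  s2 (successors {s0, s4}): φ is true.
  s3 (successors {s0, s1, s3, s5}): φ is true.
  s4 (successors {s2, s3}): φ is true.
  s5 (successors {s0, s3}): φ is true.
For instance, at s5:
  At s5: s → □s is true, ◇s is true, so (s → □s) ∧ ◇s is true.
    At s5: s is true, □s is true, so s → □s is true.
      At s5: □s requires s at every successor {s0, s3}.
        At s0: s is true.
        At s3: s is true.
      So □s is true at s5.
    At s5: ◇s requires s at some successor in {s0, s3}.
      s holds at s0, so ◇s is true at s5.
Satisfying worlds: {s0, s1, s2, s3, s4, s5}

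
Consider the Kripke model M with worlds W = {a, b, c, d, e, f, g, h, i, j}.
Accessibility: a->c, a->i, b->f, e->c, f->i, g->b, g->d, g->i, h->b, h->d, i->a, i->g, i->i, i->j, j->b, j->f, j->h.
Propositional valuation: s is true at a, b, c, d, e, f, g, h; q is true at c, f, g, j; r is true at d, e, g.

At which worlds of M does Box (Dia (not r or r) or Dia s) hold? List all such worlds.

b, c, d, f, i, j

Recall that Box ψ holds at a world iff ψ holds at every accessible world, and Dia ψ holds iff ψ holds at some accessible world.
Let φ = Box (Dia (not r or r) or Dia s). Evaluate φ at each world:
  a (successors {c, i}): φ is false.
  b (successors {f}): φ is true.
  c (successors ∅): φ is true.
  d (successors ∅): φ is true.
  e (successors {c}): φ is false.
  f (successors {i}): φ is true.
  g (successors {b, d, i}): φ is false.
  h (successors {b, d}): φ is false.
  i (successors {a, g, i, j}): φ is true.
  j (successors {b, f, h}): φ is true.
For instance, at a:
  At a: Box (Dia (not r or r) or Dia s) requires Dia (not r or r) or Dia s at every successor {c, i}.
    Dia (not r or r) or Dia s fails at c, so Box (Dia (not r or r) or Dia s) is false at a.
      At c: Dia (not r or r) is false, Dia s is false, so Dia (not r or r) or Dia s is false.
Satisfying worlds: {b, c, d, f, i, j}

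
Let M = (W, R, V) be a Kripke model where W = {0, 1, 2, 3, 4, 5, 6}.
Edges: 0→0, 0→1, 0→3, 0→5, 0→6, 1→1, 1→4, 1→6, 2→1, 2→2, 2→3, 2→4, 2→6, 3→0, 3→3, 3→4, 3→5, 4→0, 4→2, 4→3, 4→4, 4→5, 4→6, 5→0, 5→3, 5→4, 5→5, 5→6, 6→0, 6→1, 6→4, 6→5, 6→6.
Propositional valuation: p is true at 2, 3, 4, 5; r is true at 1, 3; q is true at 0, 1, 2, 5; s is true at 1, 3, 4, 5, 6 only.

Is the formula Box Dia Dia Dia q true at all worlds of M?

Yes

Let φ = Box Dia Dia Dia q. Evaluate φ at each world:
  0 (successors {0, 1, 3, 5, 6}): φ is true.
  1 (successors {1, 4, 6}): φ is true.
  2 (successors {1, 2, 3, 4, 6}): φ is true.
  3 (successors {0, 3, 4, 5}): φ is true.
  4 (successors {0, 2, 3, 4, 5, 6}): φ is true.
  5 (successors {0, 3, 4, 5, 6}): φ is true.
  6 (successors {0, 1, 4, 5, 6}): φ is true.
For instance, at 3:
  At 3: Box Dia Dia Dia q requires Dia Dia Dia q at every successor {0, 3, 4, 5}.
    At 0: Dia Dia Dia q is true.
    At 3: Dia Dia Dia q is true.
    At 4: Dia Dia Dia q is true.
    At 5: Dia Dia Dia q is true.
  So Box Dia Dia Dia q is true at 3.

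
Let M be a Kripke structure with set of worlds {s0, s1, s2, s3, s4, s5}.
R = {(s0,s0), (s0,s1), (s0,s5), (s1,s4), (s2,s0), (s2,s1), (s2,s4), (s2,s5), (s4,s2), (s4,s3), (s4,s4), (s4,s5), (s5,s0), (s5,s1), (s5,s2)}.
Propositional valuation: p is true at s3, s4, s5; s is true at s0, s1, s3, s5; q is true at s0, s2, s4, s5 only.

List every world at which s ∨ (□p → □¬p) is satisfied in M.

s0, s1, s2, s3, s4, s5

Let φ = s ∨ (□p → □¬p). Evaluate φ at each world:
  s0 (successors {s0, s1, s5}): φ is true.
  s1 (successors {s4}): φ is true.
  s2 (successors {s0, s1, s4, s5}): φ is true.
  s3 (successors ∅): φ is true.
  s4 (successors {s2, s3, s4, s5}): φ is true.
  s5 (successors {s0, s1, s2}): φ is true.
For instance, at s0:
  At s0: s is true, □p → □¬p is true, so s ∨ (□p → □¬p) is true.
    At s0: □p is false, □¬p is false, so □p → □¬p is true.
      At s0: □p requires p at every successor {s0, s1, s5}.
        p fails at s0, so □p is false at s0.
      At s0: □¬p requires ¬p at every successor {s0, s1, s5}.
        ¬p fails at s5, so □¬p is false at s0.
Satisfying worlds: {s0, s1, s2, s3, s4, s5}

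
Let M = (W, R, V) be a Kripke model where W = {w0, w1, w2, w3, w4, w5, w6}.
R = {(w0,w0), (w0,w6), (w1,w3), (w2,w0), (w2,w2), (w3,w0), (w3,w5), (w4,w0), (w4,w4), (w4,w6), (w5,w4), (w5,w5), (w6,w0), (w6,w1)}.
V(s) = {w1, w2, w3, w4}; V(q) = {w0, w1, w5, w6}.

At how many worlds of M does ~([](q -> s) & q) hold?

Let φ = ~([](q -> s) & q). Evaluate φ at each world:
  w0 (successors {w0, w6}): φ is true.
  w1 (successors {w3}): φ is false.
  w2 (successors {w0, w2}): φ is true.
  w3 (successors {w0, w5}): φ is true.
  w4 (successors {w0, w4, w6}): φ is true.
  w5 (successors {w4, w5}): φ is true.
  w6 (successors {w0, w1}): φ is true.
For instance, at w6:
  At w6: [](q -> s) & q is false, so ~([](q -> s) & q) is true.
    At w6: [](q -> s) is false, q is true, so [](q -> s) & q is false.
      At w6: [](q -> s) requires q -> s at every successor {w0, w1}.
        q -> s fails at w0, so [](q -> s) is false at w6.
Satisfying worlds: {w0, w2, w3, w4, w5, w6}

6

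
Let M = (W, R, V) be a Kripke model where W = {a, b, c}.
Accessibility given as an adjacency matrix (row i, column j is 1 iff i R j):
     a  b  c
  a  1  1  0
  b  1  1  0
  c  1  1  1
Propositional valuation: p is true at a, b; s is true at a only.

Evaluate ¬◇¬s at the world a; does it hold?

At a: ◇¬s is true, so ¬◇¬s is false.
  At a: ◇¬s requires ¬s at some successor in {a, b}.
    ¬s holds at b, so ◇¬s is true at a.

No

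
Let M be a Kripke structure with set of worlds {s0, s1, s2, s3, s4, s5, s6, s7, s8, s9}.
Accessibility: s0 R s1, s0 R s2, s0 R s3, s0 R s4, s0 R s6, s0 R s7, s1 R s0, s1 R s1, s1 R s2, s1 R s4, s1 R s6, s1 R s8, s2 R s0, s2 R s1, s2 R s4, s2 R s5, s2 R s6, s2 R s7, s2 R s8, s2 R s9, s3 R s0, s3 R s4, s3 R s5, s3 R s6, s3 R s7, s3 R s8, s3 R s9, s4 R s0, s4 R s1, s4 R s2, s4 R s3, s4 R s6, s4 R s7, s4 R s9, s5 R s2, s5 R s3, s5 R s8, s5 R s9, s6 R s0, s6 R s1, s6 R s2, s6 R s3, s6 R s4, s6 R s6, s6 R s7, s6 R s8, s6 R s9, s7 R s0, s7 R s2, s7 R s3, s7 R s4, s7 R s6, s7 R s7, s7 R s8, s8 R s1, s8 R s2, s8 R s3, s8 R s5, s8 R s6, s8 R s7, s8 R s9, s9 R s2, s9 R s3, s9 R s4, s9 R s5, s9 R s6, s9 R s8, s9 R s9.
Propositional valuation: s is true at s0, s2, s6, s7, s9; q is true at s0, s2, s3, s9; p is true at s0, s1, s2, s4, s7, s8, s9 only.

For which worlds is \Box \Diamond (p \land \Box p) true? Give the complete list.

none

Let φ = \Box \Diamond (p \land \Box p). Evaluate φ at each world:
  s0 (successors {s1, s2, s3, s4, s6, s7}): φ is false.
  s1 (successors {s0, s1, s2, s4, s6, s8}): φ is false.
  s2 (successors {s0, s1, s4, s5, s6, s7, s8, s9}): φ is false.
  s3 (successors {s0, s4, s5, s6, s7, s8, s9}): φ is false.
  s4 (successors {s0, s1, s2, s3, s6, s7, s9}): φ is false.
  s5 (successors {s2, s3, s8, s9}): φ is false.
  s6 (successors {s0, s1, s2, s3, s4, s6, s7, s8, s9}): φ is false.
  s7 (successors {s0, s2, s3, s4, s6, s7, s8}): φ is false.
  s8 (successors {s1, s2, s3, s5, s6, s7, s9}): φ is false.
  s9 (successors {s2, s3, s4, s5, s6, s8, s9}): φ is false.
For instance, at s4:
  At s4: \Box \Diamond (p \land \Box p) requires \Diamond (p \land \Box p) at every successor {s0, s1, s2, s3, s6, s7, s9}.
    \Diamond (p \land \Box p) fails at s0, so \Box \Diamond (p \land \Box p) is false at s4.
      At s0: \Diamond (p \land \Box p) requires p \land \Box p at some successor in {s1, s2, s3, s4, s6, s7}.
        At s1: p \land \Box p is false.
        At s2: p \land \Box p is false.
        At s3: p \land \Box p is false.
        At s4: p \land \Box p is false.
        At s6: p \land \Box p is false.
        At s7: p \land \Box p is false.
      So \Diamond (p \land \Box p) is false at s0.
Satisfying worlds: none.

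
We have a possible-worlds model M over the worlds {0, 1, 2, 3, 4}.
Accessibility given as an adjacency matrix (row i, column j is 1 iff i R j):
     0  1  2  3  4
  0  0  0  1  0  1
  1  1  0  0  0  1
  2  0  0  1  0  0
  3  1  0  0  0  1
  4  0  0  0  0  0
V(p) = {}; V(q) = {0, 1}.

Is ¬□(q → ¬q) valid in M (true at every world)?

No

Let φ = ¬□(q → ¬q). Evaluate φ at each world:
  0 (successors {2, 4}): φ is false.
  1 (successors {0, 4}): φ is true.
  2 (successors {2}): φ is false.
  3 (successors {0, 4}): φ is true.
  4 (successors ∅): φ is false.
Detail at 0 (counterexample):
  At 0: □(q → ¬q) is true, so ¬□(q → ¬q) is false.
    At 0: □(q → ¬q) requires q → ¬q at every successor {2, 4}.
      At 2: q → ¬q is true.
      At 4: q → ¬q is true.
    So □(q → ¬q) is true at 0.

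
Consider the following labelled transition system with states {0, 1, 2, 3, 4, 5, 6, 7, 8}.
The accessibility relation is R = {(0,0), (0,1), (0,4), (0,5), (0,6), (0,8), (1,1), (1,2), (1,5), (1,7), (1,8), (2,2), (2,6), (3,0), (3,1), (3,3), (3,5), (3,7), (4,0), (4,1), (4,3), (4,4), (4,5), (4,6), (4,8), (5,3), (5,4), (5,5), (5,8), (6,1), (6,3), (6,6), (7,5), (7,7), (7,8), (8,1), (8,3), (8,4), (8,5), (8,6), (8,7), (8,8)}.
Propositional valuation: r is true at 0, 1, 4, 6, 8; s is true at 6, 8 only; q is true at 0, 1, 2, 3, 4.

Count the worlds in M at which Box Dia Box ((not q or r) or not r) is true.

Let φ = Box Dia Box ((not q or r) or not r). Evaluate φ at each world:
  0 (successors {0, 1, 4, 5, 6, 8}): φ is true.
  1 (successors {1, 2, 5, 7, 8}): φ is true.
  2 (successors {2, 6}): φ is true.
  3 (successors {0, 1, 3, 5, 7}): φ is true.
  4 (successors {0, 1, 3, 4, 5, 6, 8}): φ is true.
  5 (successors {3, 4, 5, 8}): φ is true.
  6 (successors {1, 3, 6}): φ is true.
  7 (successors {5, 7, 8}): φ is true.
  8 (successors {1, 3, 4, 5, 6, 7, 8}): φ is true.
For instance, at 4:
  At 4: Box Dia Box ((not q or r) or not r) requires Dia Box ((not q or r) or not r) at every successor {0, 1, 3, 4, 5, 6, 8}.
    At 0: Dia Box ((not q or r) or not r) is true.
    At 1: Dia Box ((not q or r) or not r) is true.
    At 3: Dia Box ((not q or r) or not r) is true.
    At 4: Dia Box ((not q or r) or not r) is true.
    At 5: Dia Box ((not q or r) or not r) is true.
    At 6: Dia Box ((not q or r) or not r) is true.
    At 8: Dia Box ((not q or r) or not r) is true.
  So Box Dia Box ((not q or r) or not r) is true at 4.
Satisfying worlds: {0, 1, 2, 3, 4, 5, 6, 7, 8}

9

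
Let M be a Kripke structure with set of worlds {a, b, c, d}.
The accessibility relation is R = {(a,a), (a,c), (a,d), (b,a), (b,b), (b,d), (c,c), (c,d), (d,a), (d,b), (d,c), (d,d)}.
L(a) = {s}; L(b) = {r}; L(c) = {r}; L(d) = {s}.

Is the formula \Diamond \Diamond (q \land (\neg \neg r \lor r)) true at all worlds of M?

No

Recall that \Diamond ψ holds at a world iff ψ holds at some accessible world.
Let φ = \Diamond \Diamond (q \land (\neg \neg r \lor r)). Evaluate φ at each world:
  a (successors {a, c, d}): φ is false.
  b (successors {a, b, d}): φ is false.
  c (successors {c, d}): φ is false.
  d (successors {a, b, c, d}): φ is false.
Detail at a (counterexample):
  At a: \Diamond \Diamond (q \land (\neg \neg r \lor r)) requires \Diamond (q \land (\neg \neg r \lor r)) at some successor in {a, c, d}.
    At a: \Diamond (q \land (\neg \neg r \lor r)) is false.
    At c: \Diamond (q \land (\neg \neg r \lor r)) is false.
    At d: \Diamond (q \land (\neg \neg r \lor r)) is false.
  So \Diamond \Diamond (q \land (\neg \neg r \lor r)) is false at a.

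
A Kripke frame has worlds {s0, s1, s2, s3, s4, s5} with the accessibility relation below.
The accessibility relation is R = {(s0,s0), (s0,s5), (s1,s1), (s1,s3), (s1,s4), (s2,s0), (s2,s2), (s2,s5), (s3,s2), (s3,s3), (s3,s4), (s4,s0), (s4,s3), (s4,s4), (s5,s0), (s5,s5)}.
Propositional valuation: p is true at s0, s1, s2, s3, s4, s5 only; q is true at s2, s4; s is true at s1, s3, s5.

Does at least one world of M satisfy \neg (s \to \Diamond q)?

Let φ = \neg (s \to \Diamond q). Evaluate φ at each world:
  s0 (successors {s0, s5}): φ is false.
  s1 (successors {s1, s3, s4}): φ is false.
  s2 (successors {s0, s2, s5}): φ is false.
  s3 (successors {s2, s3, s4}): φ is false.
  s4 (successors {s0, s3, s4}): φ is false.
  s5 (successors {s0, s5}): φ is true.
Detail at s5 (witness):
  At s5: s \to \Diamond q is false, so \neg (s \to \Diamond q) is true.
    At s5: s is true, \Diamond q is false, so s \to \Diamond q is false.
      At s5: \Diamond q requires q at some successor in {s0, s5}.
        At s0: q is false.
        At s5: q is false.
      So \Diamond q is false at s5.

Yes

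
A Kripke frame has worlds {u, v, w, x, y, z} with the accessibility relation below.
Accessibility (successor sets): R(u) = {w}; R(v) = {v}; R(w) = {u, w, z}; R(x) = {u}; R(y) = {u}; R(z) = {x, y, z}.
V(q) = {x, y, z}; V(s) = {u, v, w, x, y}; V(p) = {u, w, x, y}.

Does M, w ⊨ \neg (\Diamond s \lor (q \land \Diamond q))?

No

At w: \Diamond s \lor (q \land \Diamond q) is true, so \neg (\Diamond s \lor (q \land \Diamond q)) is false.
  At w: \Diamond s is true, q \land \Diamond q is false, so \Diamond s \lor (q \land \Diamond q) is true.
    At w: \Diamond s requires s at some successor in {u, w, z}.
      s holds at u, so \Diamond s is true at w.
    At w: q is false, \Diamond q is true, so q \land \Diamond q is false.
      At w: \Diamond q requires q at some successor in {u, w, z}.
        q holds at z, so \Diamond q is true at w.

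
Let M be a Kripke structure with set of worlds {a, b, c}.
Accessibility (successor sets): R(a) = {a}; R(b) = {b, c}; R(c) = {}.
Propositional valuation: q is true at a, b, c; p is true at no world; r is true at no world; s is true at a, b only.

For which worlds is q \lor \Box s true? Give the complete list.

Let φ = q \lor \Box s. Evaluate φ at each world:
  a (successors {a}): φ is true.
  b (successors {b, c}): φ is true.
  c (successors ∅): φ is true.
For instance, at b:
  At b: q is true, \Box s is false, so q \lor \Box s is true.
    At b: \Box s requires s at every successor {b, c}.
      s fails at c, so \Box s is false at b.
Satisfying worlds: {a, b, c}

a, b, c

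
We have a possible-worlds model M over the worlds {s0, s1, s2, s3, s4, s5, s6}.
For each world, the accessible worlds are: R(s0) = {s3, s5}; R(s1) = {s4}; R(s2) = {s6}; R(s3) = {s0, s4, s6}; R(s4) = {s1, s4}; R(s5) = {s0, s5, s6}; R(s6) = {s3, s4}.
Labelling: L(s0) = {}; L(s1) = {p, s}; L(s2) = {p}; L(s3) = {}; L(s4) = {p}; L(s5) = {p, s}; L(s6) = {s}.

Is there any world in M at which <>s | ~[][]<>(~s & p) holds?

Yes

Recall that []ψ holds at a world iff ψ holds at every accessible world, and <>ψ holds iff ψ holds at some accessible world.
Let φ = <>s | ~[][]<>(~s & p). Evaluate φ at each world:
  s0 (successors {s3, s5}): φ is true.
  s1 (successors {s4}): φ is false.
  s2 (successors {s6}): φ is true.
  s3 (successors {s0, s4, s6}): φ is true.
  s4 (successors {s1, s4}): φ is true.
  s5 (successors {s0, s5, s6}): φ is true.
  s6 (successors {s3, s4}): φ is true.
Detail at s0 (witness):
  At s0: <>s is true, ~[][]<>(~s & p) is true, so <>s | ~[][]<>(~s & p) is true.
    At s0: <>s requires s at some successor in {s3, s5}.
      s holds at s5, so <>s is true at s0.
    At s0: [][]<>(~s & p) is false, so ~[][]<>(~s & p) is true.
      At s0: [][]<>(~s & p) requires []<>(~s & p) at every successor {s3, s5}.
        []<>(~s & p) fails at s3, so [][]<>(~s & p) is false at s0.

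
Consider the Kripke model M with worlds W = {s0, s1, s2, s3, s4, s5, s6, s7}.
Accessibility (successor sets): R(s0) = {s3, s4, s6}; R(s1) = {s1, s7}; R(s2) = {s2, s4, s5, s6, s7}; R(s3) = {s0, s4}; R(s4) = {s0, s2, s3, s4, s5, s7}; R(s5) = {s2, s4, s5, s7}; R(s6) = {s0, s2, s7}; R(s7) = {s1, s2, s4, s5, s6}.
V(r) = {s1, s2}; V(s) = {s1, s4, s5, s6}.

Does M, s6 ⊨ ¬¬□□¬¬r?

No

At s6: ¬□□¬¬r is true, so ¬¬□□¬¬r is false.
  At s6: □□¬¬r is false, so ¬□□¬¬r is true.
    At s6: □□¬¬r requires □¬¬r at every successor {s0, s2, s7}.
      □¬¬r fails at s0, so □□¬¬r is false at s6.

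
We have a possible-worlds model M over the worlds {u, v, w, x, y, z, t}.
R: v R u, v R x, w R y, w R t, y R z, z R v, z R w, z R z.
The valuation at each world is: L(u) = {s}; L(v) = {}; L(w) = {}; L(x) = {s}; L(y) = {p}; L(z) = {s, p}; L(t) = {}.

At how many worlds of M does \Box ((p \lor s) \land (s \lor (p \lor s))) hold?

5

Let φ = \Box ((p \lor s) \land (s \lor (p \lor s))). Evaluate φ at each world:
  u (successors ∅): φ is true.
  v (successors {u, x}): φ is true.
  w (successors {y, t}): φ is false.
  x (successors ∅): φ is true.
  y (successors {z}): φ is true.
  z (successors {v, w, z}): φ is false.
  t (successors ∅): φ is true.
For instance, at y:
  At y: \Box ((p \lor s) \land (s \lor (p \lor s))) requires (p \lor s) \land (s \lor (p \lor s)) at every successor {z}.
    At z: (p \lor s) \land (s \lor (p \lor s)) is true.
  So \Box ((p \lor s) \land (s \lor (p \lor s))) is true at y.
Satisfying worlds: {u, v, x, y, t}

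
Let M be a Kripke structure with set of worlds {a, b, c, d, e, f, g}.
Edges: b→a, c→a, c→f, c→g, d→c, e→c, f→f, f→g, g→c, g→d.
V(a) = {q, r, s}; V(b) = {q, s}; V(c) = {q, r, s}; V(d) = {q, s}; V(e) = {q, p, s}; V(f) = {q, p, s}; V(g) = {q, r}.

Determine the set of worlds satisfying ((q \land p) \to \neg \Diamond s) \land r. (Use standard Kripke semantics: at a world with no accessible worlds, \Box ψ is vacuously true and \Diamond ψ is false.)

Recall that \Diamond ψ holds at a world iff ψ holds at some accessible world.
Let φ = ((q \land p) \to \neg \Diamond s) \land r. Evaluate φ at each world:
  a (successors ∅): φ is true.
  b (successors {a}): φ is false.
  c (successors {a, f, g}): φ is true.
  d (successors {c}): φ is false.
  e (successors {c}): φ is false.
  f (successors {f, g}): φ is false.
  g (successors {c, d}): φ is true.
For instance, at b:
  At b: (q \land p) \to \neg \Diamond s is true, r is false, so ((q \land p) \to \neg \Diamond s) \land r is false.
    At b: q \land p is false, \neg \Diamond s is false, so (q \land p) \to \neg \Diamond s is true.
      At b: \Diamond s is true, so \neg \Diamond s is false.
Satisfying worlds: {a, c, g}

a, c, g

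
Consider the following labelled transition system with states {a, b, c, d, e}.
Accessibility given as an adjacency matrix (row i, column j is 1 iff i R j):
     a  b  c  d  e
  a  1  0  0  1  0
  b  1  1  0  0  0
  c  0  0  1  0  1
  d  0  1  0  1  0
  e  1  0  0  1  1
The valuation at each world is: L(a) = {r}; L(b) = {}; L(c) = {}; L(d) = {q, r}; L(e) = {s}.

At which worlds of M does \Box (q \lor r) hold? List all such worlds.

a

Let φ = \Box (q \lor r). Evaluate φ at each world:
  a (successors {a, d}): φ is true.
  b (successors {a, b}): φ is false.
  c (successors {c, e}): φ is false.
  d (successors {b, d}): φ is false.
  e (successors {a, d, e}): φ is false.
For instance, at c:
  At c: \Box (q \lor r) requires q \lor r at every successor {c, e}.
    q \lor r fails at c, so \Box (q \lor r) is false at c.
Satisfying worlds: {a}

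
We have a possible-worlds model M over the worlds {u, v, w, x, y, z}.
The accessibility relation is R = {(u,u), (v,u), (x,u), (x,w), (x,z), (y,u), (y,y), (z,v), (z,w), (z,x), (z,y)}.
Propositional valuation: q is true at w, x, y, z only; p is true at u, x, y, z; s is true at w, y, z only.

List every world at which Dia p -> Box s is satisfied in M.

w

Let φ = Dia p -> Box s. Evaluate φ at each world:
  u (successors {u}): φ is false.
  v (successors {u}): φ is false.
  w (successors ∅): φ is true.
  x (successors {u, w, z}): φ is false.
  y (successors {u, y}): φ is false.
  z (successors {v, w, x, y}): φ is false.
For instance, at z:
  At z: Dia p is true, Box s is false, so Dia p -> Box s is false.
    At z: Dia p requires p at some successor in {v, w, x, y}.
      p holds at x, so Dia p is true at z.
    At z: Box s requires s at every successor {v, w, x, y}.
      s fails at v, so Box s is false at z.
Satisfying worlds: {w}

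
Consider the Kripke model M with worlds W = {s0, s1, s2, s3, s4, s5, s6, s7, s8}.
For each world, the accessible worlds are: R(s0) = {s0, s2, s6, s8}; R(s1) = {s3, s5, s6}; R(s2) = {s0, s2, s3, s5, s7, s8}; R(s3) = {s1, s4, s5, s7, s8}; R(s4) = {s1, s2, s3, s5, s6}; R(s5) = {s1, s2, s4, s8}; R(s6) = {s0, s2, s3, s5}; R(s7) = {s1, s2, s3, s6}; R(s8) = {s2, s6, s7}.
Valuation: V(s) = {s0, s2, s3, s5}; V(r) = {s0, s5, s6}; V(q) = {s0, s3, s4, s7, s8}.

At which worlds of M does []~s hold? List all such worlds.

Let φ = []~s. Evaluate φ at each world:
  s0 (successors {s0, s2, s6, s8}): φ is false.
  s1 (successors {s3, s5, s6}): φ is false.
  s2 (successors {s0, s2, s3, s5, s7, s8}): φ is false.
  s3 (successors {s1, s4, s5, s7, s8}): φ is false.
  s4 (successors {s1, s2, s3, s5, s6}): φ is false.
  s5 (successors {s1, s2, s4, s8}): φ is false.
  s6 (successors {s0, s2, s3, s5}): φ is false.
  s7 (successors {s1, s2, s3, s6}): φ is false.
  s8 (successors {s2, s6, s7}): φ is false.
For instance, at s1:
  At s1: []~s requires ~s at every successor {s3, s5, s6}.
    ~s fails at s3, so []~s is false at s1.
Satisfying worlds: none.

none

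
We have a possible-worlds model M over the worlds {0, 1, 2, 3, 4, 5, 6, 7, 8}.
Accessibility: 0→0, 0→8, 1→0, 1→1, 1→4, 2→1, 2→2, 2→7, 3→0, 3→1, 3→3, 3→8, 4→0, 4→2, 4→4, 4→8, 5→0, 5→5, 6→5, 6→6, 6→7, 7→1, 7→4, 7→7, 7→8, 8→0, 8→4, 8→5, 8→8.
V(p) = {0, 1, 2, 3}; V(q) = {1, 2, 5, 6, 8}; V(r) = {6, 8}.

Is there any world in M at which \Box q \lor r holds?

Yes

Let φ = \Box q \lor r. Evaluate φ at each world:
  0 (successors {0, 8}): φ is false.
  1 (successors {0, 1, 4}): φ is false.
  2 (successors {1, 2, 7}): φ is false.
  3 (successors {0, 1, 3, 8}): φ is false.
  4 (successors {0, 2, 4, 8}): φ is false.
  5 (successors {0, 5}): φ is false.
  6 (successors {5, 6, 7}): φ is true.
  7 (successors {1, 4, 7, 8}): φ is false.
  8 (successors {0, 4, 5, 8}): φ is true.
Detail at 6 (witness):
  At 6: \Box q is false, r is true, so \Box q \lor r is true.
    At 6: \Box q requires q at every successor {5, 6, 7}.
      q fails at 7, so \Box q is false at 6.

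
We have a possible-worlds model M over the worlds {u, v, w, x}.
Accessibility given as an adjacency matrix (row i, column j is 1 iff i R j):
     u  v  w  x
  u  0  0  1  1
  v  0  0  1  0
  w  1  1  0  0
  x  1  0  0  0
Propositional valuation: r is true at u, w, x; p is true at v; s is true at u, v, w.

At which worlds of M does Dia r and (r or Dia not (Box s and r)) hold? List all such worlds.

Let φ = Dia r and (r or Dia not (Box s and r)). Evaluate φ at each world:
  u (successors {w, x}): φ is true.
  v (successors {w}): φ is false.
  w (successors {u, v}): φ is true.
  x (successors {u}): φ is true.
For instance, at u:
  At u: Dia r is true, r or Dia not (Box s and r) is true, so Dia r and (r or Dia not (Box s and r)) is true.
    At u: Dia r requires r at some successor in {w, x}.
      r holds at w, so Dia r is true at u.
    At u: r is true, Dia not (Box s and r) is false, so r or Dia not (Box s and r) is true.
      At u: Dia not (Box s and r) requires not (Box s and r) at some successor in {w, x}.
        At w: not (Box s and r) is false.
        At x: not (Box s and r) is false.
      So Dia not (Box s and r) is false at u.
Satisfying worlds: {u, w, x}

u, w, x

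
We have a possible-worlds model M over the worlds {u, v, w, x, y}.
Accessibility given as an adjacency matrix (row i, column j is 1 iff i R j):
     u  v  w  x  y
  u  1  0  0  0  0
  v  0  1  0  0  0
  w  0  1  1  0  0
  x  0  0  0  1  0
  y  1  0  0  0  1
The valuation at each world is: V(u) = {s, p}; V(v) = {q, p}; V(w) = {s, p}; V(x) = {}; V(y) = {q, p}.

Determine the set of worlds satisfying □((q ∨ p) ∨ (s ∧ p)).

u, v, w, y

Recall that □ψ holds at a world iff ψ holds at every accessible world, and ◇ψ holds iff ψ holds at some accessible world.
Let φ = □((q ∨ p) ∨ (s ∧ p)). Evaluate φ at each world:
  u (successors {u}): φ is true.
  v (successors {v}): φ is true.
  w (successors {v, w}): φ is true.
  x (successors {x}): φ is false.
  y (successors {u, y}): φ is true.
For instance, at w:
  At w: □((q ∨ p) ∨ (s ∧ p)) requires (q ∨ p) ∨ (s ∧ p) at every successor {v, w}.
    At v: (q ∨ p) ∨ (s ∧ p) is true.
    At w: (q ∨ p) ∨ (s ∧ p) is true.
  So □((q ∨ p) ∨ (s ∧ p)) is true at w.
Satisfying worlds: {u, v, w, y}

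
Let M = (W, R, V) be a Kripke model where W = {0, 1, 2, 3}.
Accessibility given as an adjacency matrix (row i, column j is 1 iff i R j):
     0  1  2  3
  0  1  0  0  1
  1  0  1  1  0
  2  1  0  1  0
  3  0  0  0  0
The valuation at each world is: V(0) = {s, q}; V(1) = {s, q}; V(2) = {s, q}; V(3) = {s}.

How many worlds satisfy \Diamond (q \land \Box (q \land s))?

2

Let φ = \Diamond (q \land \Box (q \land s)). Evaluate φ at each world:
  0 (successors {0, 3}): φ is false.
  1 (successors {1, 2}): φ is true.
  2 (successors {0, 2}): φ is true.
  3 (successors ∅): φ is false.
For instance, at 0:
  At 0: \Diamond (q \land \Box (q \land s)) requires q \land \Box (q \land s) at some successor in {0, 3}.
    At 0: q \land \Box (q \land s) is false.
    At 3: q \land \Box (q \land s) is false.
  So \Diamond (q \land \Box (q \land s)) is false at 0.
Satisfying worlds: {1, 2}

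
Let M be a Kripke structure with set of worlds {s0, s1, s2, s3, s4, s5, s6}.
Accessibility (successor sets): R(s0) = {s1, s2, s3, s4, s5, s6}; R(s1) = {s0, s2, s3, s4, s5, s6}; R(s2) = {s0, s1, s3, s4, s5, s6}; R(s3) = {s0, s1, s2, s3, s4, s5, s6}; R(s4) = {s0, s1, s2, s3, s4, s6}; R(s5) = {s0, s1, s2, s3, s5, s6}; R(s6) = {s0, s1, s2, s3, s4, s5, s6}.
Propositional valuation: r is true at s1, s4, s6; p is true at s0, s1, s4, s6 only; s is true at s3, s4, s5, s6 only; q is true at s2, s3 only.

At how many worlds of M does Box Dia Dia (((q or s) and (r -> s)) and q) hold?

Recall that Box ψ holds at a world iff ψ holds at every accessible world, and Dia ψ holds iff ψ holds at some accessible world.
Let φ = Box Dia Dia (((q or s) and (r -> s)) and q). Evaluate φ at each world:
  s0 (successors {s1, s2, s3, s4, s5, s6}): φ is true.
  s1 (successors {s0, s2, s3, s4, s5, s6}): φ is true.
  s2 (successors {s0, s1, s3, s4, s5, s6}): φ is true.
  s3 (successors {s0, s1, s2, s3, s4, s5, s6}): φ is true.
  s4 (successors {s0, s1, s2, s3, s4, s6}): φ is true.
  s5 (successors {s0, s1, s2, s3, s5, s6}): φ is true.
  s6 (successors {s0, s1, s2, s3, s4, s5, s6}): φ is true.
For instance, at s6:
  At s6: Box Dia Dia (((q or s) and (r -> s)) and q) requires Dia Dia (((q or s) and (r -> s)) and q) at every successor {s0, s1, s2, s3, s4, s5, s6}.
    At s0: Dia Dia (((q or s) and (r -> s)) and q) is true.
    At s1: Dia Dia (((q or s) and (r -> s)) and q) is true.
    At s2: Dia Dia (((q or s) and (r -> s)) and q) is true.
    At s3: Dia Dia (((q or s) and (r -> s)) and q) is true.
    At s4: Dia Dia (((q or s) and (r -> s)) and q) is true.
    At s5: Dia Dia (((q or s) and (r -> s)) and q) is true.
    At s6: Dia Dia (((q or s) and (r -> s)) and q) is true.
  So Box Dia Dia (((q or s) and (r -> s)) and q) is true at s6.
Satisfying worlds: {s0, s1, s2, s3, s4, s5, s6}

7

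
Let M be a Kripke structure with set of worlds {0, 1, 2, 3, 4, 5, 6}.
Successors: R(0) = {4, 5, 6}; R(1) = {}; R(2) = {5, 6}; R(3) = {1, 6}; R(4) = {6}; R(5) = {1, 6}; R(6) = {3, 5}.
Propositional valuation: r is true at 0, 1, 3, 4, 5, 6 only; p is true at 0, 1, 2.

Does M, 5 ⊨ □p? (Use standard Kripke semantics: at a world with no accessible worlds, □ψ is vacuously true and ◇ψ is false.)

No

At 5: □p requires p at every successor {1, 6}.
  p fails at 6, so □p is false at 5.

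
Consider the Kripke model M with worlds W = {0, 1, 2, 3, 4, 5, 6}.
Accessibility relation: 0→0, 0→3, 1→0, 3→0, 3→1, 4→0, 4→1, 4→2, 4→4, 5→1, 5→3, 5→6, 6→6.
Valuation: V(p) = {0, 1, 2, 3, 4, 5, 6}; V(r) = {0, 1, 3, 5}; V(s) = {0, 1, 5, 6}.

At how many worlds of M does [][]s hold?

3

Let φ = [][]s. Evaluate φ at each world:
  0 (successors {0, 3}): φ is false.
  1 (successors {0}): φ is false.
  2 (successors ∅): φ is true.
  3 (successors {0, 1}): φ is false.
  4 (successors {0, 1, 2, 4}): φ is false.
  5 (successors {1, 3, 6}): φ is true.
  6 (successors {6}): φ is true.
For instance, at 0:
  At 0: [][]s requires []s at every successor {0, 3}.
    []s fails at 0, so [][]s is false at 0.
      At 0: []s requires s at every successor {0, 3}.
        s fails at 3, so []s is false at 0.
Satisfying worlds: {2, 5, 6}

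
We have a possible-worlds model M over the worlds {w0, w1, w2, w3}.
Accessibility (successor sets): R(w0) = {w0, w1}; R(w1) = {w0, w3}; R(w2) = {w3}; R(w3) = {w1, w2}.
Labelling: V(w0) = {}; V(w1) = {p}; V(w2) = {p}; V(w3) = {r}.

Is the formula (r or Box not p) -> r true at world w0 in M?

Recall that Box ψ holds at a world iff ψ holds at every accessible world, and Dia ψ holds iff ψ holds at some accessible world.
At w0: r or Box not p is false, r is false, so (r or Box not p) -> r is true.
  At w0: r is false, Box not p is false, so r or Box not p is false.
    At w0: Box not p requires not p at every successor {w0, w1}.
      not p fails at w1, so Box not p is false at w0.

Yes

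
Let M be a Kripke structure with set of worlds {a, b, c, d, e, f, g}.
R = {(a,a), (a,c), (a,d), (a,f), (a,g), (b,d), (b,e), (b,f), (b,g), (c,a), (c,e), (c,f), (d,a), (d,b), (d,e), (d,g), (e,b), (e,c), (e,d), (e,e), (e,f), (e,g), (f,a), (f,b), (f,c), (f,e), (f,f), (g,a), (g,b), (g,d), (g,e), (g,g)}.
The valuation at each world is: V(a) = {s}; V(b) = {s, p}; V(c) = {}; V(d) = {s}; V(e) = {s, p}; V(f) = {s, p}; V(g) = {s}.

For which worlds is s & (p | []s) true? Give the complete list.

Let φ = s & (p | []s). Evaluate φ at each world:
  a (successors {a, c, d, f, g}): φ is false.
  b (successors {d, e, f, g}): φ is true.
  c (successors {a, e, f}): φ is false.
  d (successors {a, b, e, g}): φ is true.
  e (successors {b, c, d, e, f, g}): φ is true.
  f (successors {a, b, c, e, f}): φ is true.
  g (successors {a, b, d, e, g}): φ is true.
For instance, at f:
  At f: s is true, p | []s is true, so s & (p | []s) is true.
    At f: p is true, []s is false, so p | []s is true.
      At f: []s requires s at every successor {a, b, c, e, f}.
        s fails at c, so []s is false at f.
Satisfying worlds: {b, d, e, f, g}

b, d, e, f, g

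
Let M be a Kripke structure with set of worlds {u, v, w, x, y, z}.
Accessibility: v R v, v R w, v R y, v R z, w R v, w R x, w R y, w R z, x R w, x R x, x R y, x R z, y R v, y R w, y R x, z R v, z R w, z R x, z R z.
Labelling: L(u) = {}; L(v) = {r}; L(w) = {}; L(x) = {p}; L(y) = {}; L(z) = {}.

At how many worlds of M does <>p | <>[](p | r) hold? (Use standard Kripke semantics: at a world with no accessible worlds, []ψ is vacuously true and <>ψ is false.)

Let φ = <>p | <>[](p | r). Evaluate φ at each world:
  u (successors ∅): φ is false.
  v (successors {v, w, y, z}): φ is false.
  w (successors {v, x, y, z}): φ is true.
  x (successors {w, x, y, z}): φ is true.
  y (successors {v, w, x}): φ is true.
  z (successors {v, w, x, z}): φ is true.
For instance, at v:
  At v: <>p is false, <>[](p | r) is false, so <>p | <>[](p | r) is false.
    At v: <>p requires p at some successor in {v, w, y, z}.
      At v: p is false.
      At w: p is false.
      At y: p is false.
      At z: p is false.
    So <>p is false at v.
    At v: <>[](p | r) requires [](p | r) at some successor in {v, w, y, z}.
      At v: [](p | r) is false.
      At w: [](p | r) is false.
      At y: [](p | r) is false.
      At z: [](p | r) is false.
    So <>[](p | r) is false at v.
Satisfying worlds: {w, x, y, z}

4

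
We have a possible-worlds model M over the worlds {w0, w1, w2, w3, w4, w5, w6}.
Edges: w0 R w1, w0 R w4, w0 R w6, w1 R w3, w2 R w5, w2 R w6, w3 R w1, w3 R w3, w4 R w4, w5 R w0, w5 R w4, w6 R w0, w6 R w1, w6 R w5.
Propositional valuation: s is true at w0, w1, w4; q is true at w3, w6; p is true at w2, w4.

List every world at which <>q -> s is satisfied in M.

Let φ = <>q -> s. Evaluate φ at each world:
  w0 (successors {w1, w4, w6}): φ is true.
  w1 (successors {w3}): φ is true.
  w2 (successors {w5, w6}): φ is false.
  w3 (successors {w1, w3}): φ is false.
  w4 (successors {w4}): φ is true.
  w5 (successors {w0, w4}): φ is true.
  w6 (successors {w0, w1, w5}): φ is true.
For instance, at w4:
  At w4: <>q is false, s is true, so <>q -> s is true.
    At w4: <>q requires q at some successor in {w4}.
      At w4: q is false.
    So <>q is false at w4.
Satisfying worlds: {w0, w1, w4, w5, w6}

w0, w1, w4, w5, w6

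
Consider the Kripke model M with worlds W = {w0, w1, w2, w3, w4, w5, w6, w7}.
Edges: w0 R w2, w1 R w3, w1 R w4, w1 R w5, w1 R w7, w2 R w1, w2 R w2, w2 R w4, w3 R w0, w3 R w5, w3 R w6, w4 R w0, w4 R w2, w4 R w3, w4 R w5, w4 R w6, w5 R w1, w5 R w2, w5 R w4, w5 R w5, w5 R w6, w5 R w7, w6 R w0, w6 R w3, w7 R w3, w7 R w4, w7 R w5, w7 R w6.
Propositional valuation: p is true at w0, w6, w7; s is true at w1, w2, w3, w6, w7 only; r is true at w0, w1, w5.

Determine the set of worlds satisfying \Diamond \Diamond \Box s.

Let φ = \Diamond \Diamond \Box s. Evaluate φ at each world:
  w0 (successors {w2}): φ is false.
  w1 (successors {w3, w4, w5, w7}): φ is true.
  w2 (successors {w1, w2, w4}): φ is true.
  w3 (successors {w0, w5, w6}): φ is true.
  w4 (successors {w0, w2, w3, w5, w6}): φ is true.
  w5 (successors {w1, w2, w4, w5, w6, w7}): φ is true.
  w6 (successors {w0, w3}): φ is true.
  w7 (successors {w3, w4, w5, w6}): φ is true.
For instance, at w3:
  At w3: \Diamond \Diamond \Box s requires \Diamond \Box s at some successor in {w0, w5, w6}.
    \Diamond \Box s holds at w6, so \Diamond \Diamond \Box s is true at w3.
      At w6: \Diamond \Box s requires \Box s at some successor in {w0, w3}.
        \Box s holds at w0, so \Diamond \Box s is true at w6.
Satisfying worlds: {w1, w2, w3, w4, w5, w6, w7}

w1, w2, w3, w4, w5, w6, w7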